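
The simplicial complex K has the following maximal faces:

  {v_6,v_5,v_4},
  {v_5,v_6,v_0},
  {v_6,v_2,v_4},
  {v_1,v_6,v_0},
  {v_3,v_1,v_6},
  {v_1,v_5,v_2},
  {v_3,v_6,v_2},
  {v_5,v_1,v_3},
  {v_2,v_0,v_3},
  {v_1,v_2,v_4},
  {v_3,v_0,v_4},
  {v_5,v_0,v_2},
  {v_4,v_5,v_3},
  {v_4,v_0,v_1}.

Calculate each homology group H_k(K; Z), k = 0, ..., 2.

H_0 = Z,  H_1 = Z^2,  H_2 = Z.

K has 7 vertices, 21 edges, 14 triangles.
rank ∂_0 = 0, rank ∂_1 = 6 ⇒ b_0 = 7 − 0 − 6 = 1; all invariant factors of ∂_1 are 1 so no torsion. So H_0 ≅ Z.
rank ∂_1 = 6, rank ∂_2 = 13 ⇒ b_1 = 21 − 6 − 13 = 2; all invariant factors of ∂_2 are 1 so no torsion. So H_1 ≅ Z^2.
rank ∂_2 = 13, rank ∂_3 = 0 ⇒ b_2 = 14 − 13 − 0 = 1. So H_2 ≅ Z.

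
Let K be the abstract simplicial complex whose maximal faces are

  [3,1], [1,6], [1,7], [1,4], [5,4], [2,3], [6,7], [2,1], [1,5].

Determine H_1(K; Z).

Take the total order 1 < 2 < 3 < 4 < 5 < 6 < 7 on the vertex set. Then K (dimension 1) consists of the simplices:

  0-simplices (7): [1], [2], [3], [4], [5], [6], [7]
  1-simplices (9): [1,2], [1,3], [1,4], [1,5], [1,6], [1,7], [2,3], [4,5], [6,7]

so the chain groups are C_0 ≅ Z^7, C_1 ≅ Z^9.

∂_1: C_1 → C_0 maps an edge to its endpoints' difference, ∂[p,q] = q − p.
The 7×9 boundary matrix has rank 6 and Smith normal form diag(1,1,1,1,1,1).

Now H_k = ker ∂_k / im ∂_{k+1}, so:

  H_1: rank ker ∂_1 − rank ∂_2 = (9 − 6) − 0 = 3, and there is no ∂_2, so H_1 = Z^3.

H_1 = Z^3.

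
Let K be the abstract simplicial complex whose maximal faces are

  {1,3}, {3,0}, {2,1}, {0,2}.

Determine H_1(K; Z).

Take the total order 0 < 1 < 2 < 3 on the vertex set. Then K (dimension 1) consists of the simplices:

  0-simplices (4): [0], [1], [2], [3]
  1-simplices (4): [0,2], [0,3], [1,2], [1,3]

so the chain groups are C_0 ≅ Z^4, C_1 ≅ Z^4.

∂_1: C_1 → C_0 is given by ∂[p,q] = [q] − [p]. For instance
  ∂[0,2] = [2] − [0].
As a 4×4 matrix over Z this has rank 3, with invariant factors (1,1,1).

From H_k ≅ ker(∂_k) / im(∂_{k+1}) we obtain:

  H_1: rank ker ∂_1 − rank ∂_2 = (4 − 3) − 0 = 1, and there is no ∂_2, so H_1 ≅ Z.

H_1 = Z.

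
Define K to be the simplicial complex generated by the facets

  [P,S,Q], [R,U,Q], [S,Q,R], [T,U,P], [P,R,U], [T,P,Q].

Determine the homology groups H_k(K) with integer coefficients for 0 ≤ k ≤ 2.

H_0 = Z,  H_1 = Z,  H_2 = 0.

Fix the vertex order P < Q < R < S < T < U and write every simplex with vertices in increasing order. Then dim K = 2 and the simplices of K are:

  0-simplices (6): P, Q, R, S, T, U
  1-simplices (12): PQ, PR, PS, PT, PU, QR, QS, QT, QU, RS, RU, TU
  2-simplices (6): PQS, PQT, PRU, PTU, QRS, QRU

giving chain groups C_0 ≅ Z^6, C_1 ≅ Z^12, C_2 ≅ Z^6.

Boundary ∂_1: C_1 → C_0 maps an edge to its endpoints' difference, ∂[p,q] = q − p. For instance
  ∂PU = U − P.
The resulting 6×12 matrix has rank 5, and its Smith normal form has invariant factors (1,1,1,1,1).

The boundary map ∂_2: C_2 → C_1 sends each 2-simplex [p,q,r] to [q,r] − [p,r] + [p,q]. For instance
  ∂QRU = RU − QU + QR,
  ∂PRU = RU − PU + PR.
The resulting 12×6 matrix has rank 6, and its Smith normal form has invariant factors (1,1,1,1,1,1).

Reading off H_k = ker ∂_k / im ∂_{k+1}:

  H_0: rank C_0 − rank ∂_1 = 6 − 5 = 1, and the invariant factors of ∂_1 are all 1, so H_0 = Z.
  H_1: rank ker ∂_1 − rank ∂_2 = (12 − 5) − 6 = 1, and the invariant factors of ∂_2 are all 1, so H_1 = Z.
  H_2: rank ker ∂_2 − rank ∂_3 = (6 − 6) − 0 = 0, and there is no ∂_3, so H_2 = 0.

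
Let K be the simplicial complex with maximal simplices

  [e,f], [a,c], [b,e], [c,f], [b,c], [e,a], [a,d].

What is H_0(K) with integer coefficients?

K has 6 vertices, 7 edges.
rank ∂_0 = 0, rank ∂_1 = 5 ⇒ b_0 = 6 − 0 − 5 = 1; all invariant factors of ∂_1 are 1 so no torsion. So H_0 = Z.

H_0 = Z.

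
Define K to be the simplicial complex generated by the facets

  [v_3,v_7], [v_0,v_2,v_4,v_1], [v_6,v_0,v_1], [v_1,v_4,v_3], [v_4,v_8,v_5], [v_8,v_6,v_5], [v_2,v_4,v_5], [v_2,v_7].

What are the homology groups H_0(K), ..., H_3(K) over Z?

K has 9 vertices, 18 edges, 9 triangles, 1 3-simplex.
rank ∂_0 = 0, rank ∂_1 = 8 ⇒ b_0 = 9 − 0 − 8 = 1; all invariant factors of ∂_1 are 1 so no torsion. So H_0 = Z.
rank ∂_1 = 8, rank ∂_2 = 8 ⇒ b_1 = 18 − 8 − 8 = 2; all invariant factors of ∂_2 are 1 so no torsion. So H_1 = Z^2.
rank ∂_2 = 8, rank ∂_3 = 1 ⇒ b_2 = 9 − 8 − 1 = 0; all invariant factors of ∂_3 are 1 so no torsion. So H_2 = 0.
rank ∂_3 = 1, rank ∂_4 = 0 ⇒ b_3 = 1 − 1 − 0 = 0. So H_3 = 0.

H_0 ≅ Z,  H_1 ≅ Z^2,  H_2 = 0,  H_3 = 0.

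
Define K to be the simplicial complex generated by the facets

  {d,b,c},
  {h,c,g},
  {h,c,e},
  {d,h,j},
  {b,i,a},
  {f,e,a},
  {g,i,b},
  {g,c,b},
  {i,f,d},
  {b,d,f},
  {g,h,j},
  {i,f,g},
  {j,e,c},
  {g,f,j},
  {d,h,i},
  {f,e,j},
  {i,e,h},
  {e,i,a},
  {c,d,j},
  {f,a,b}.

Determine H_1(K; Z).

We work with the vertex ordering a < b < c < d < e < f < g < h < i < j. The simplices of K, each written with vertices in increasing order, are:

  0-simplices (10): a, b, c, d, e, f, g, h, i, j
  1-simplices (30): ab, ae, af, ai, bc, bd, bf, bg, bi, cd, ce, cg, ch, cj, df, dh, di, dj, ef, eh, ei, ej, fg, fi, fj, gh, gi, gj, hi, hj
  2-simplices (20): abf, abi, aef, aei, bcd, bcg, bdf, bgi, cdj, ceh, cej, cgh, dfi, dhi, dhj, efj, ehi, fgi, fgj, ghj

so the chain groups are C_0 ≅ Z^10, C_1 ≅ Z^30, C_2 ≅ Z^20.

The boundary map ∂_1: C_1 → C_0 sends each edge [p,q] (with p < q) to q − p. For instance
  ∂cg = g − c.
The resulting 10×30 matrix has rank 9, and its Smith normal form has invariant factors (1,1,1,1,1,1,1,1,1).

∂_2: C_2 → C_1 acts by ∂[p,q,r] = [q,r] − [p,r] + [p,q]. For instance
  ∂aef = ef − af + ae,
  ∂bdf = df − bf + bd.
The resulting 30×20 matrix has rank 20, and its Smith normal form has invariant factors (1,1,1,1,1,1,1,1,1,1,1,1,1,1,1,1,1,1,1,2).

Computing H_k = (kernel of ∂_k) / (image of ∂_{k+1}):

  H_1: rank ker ∂_1 − rank ∂_2 = (30 − 9) − 20 = 1, and ∂_2 has invariant factor 2 > 1, so H_1 ≅ Z ⊕ Z/2.

H_1 ≅ Z ⊕ Z/2.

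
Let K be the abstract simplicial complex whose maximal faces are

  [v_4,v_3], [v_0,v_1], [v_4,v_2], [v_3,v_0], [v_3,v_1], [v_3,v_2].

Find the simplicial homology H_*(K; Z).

Order the vertices as v_0 < v_1 < v_2 < v_3 < v_4. Listing each simplex with vertices in this order, K has dimension 1 with simplices:

  0-simplices (5): [v_0], [v_1], [v_2], [v_3], [v_4]
  1-simplices (6): [v_0,v_1], [v_0,v_3], [v_1,v_3], [v_2,v_3], [v_2,v_4], [v_3,v_4]

so the chain groups are C_0 ≅ Z^5, C_1 ≅ Z^6.

Boundary ∂_1: C_1 → C_0 maps an edge to its endpoints' difference, ∂[p,q] = q − p. For instance
  ∂[v_3,v_4] = [v_4] − [v_3].
The 5×6 boundary matrix has rank 4 and Smith normal form diag(1,1,1,1).

Reading off H_k = ker ∂_k / im ∂_{k+1}:

  H_0: rank C_0 − rank ∂_1 = 5 − 4 = 1, and the invariant factors of ∂_1 are all 1, so H_0 = Z.
  H_1: rank ker ∂_1 − rank ∂_2 = (6 − 4) − 0 = 2, and there is no ∂_2, so H_1 = Z^2.

As a check, the Euler characteristic is 5 − 6 = -1, which agrees with 1 − 2 = -1.
(K is a triangulation of a wedge of 2 circles.)

H_0 = Z,  H_1 = Z^2.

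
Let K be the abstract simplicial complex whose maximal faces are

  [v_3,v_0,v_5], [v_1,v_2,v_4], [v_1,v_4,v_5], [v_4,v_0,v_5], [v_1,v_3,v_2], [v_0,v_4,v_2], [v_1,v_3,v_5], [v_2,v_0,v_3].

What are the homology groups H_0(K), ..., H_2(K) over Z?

Fix the vertex order v_0 < v_1 < v_2 < v_3 < v_4 < v_5 and write every simplex with vertices in increasing order. Then dim K = 2 and the simplices of K are:

  0-simplices (6): [v_0], [v_1], [v_2], [v_3], [v_4], [v_5]
  1-simplices (12): [v_0,v_2], [v_0,v_3], [v_0,v_4], [v_0,v_5], [v_1,v_2], [v_1,v_3], [v_1,v_4], [v_1,v_5], [v_2,v_3], [v_2,v_4], [v_3,v_5], [v_4,v_5]
  2-simplices (8): [v_0,v_2,v_3], [v_0,v_2,v_4], [v_0,v_3,v_5], [v_0,v_4,v_5], [v_1,v_2,v_3], [v_1,v_2,v_4], [v_1,v_3,v_5], [v_1,v_4,v_5]

giving chain groups C_0 ≅ Z^6, C_1 ≅ Z^12, C_2 ≅ Z^8.

∂_1: C_1 → C_0 sends each edge [p,q] (with p < q) to q − p. For instance
  ∂[v_1,v_3] = [v_3] − [v_1].
As a 6×12 matrix over Z this has rank 5, with invariant factors (1,1,1,1,1).

Boundary ∂_2: C_2 → C_1 sends each 2-simplex [p,q,r] to [q,r] − [p,r] + [p,q]. For instance
  ∂[v_0,v_2,v_4] = [v_2,v_4] − [v_0,v_4] + [v_0,v_2],
  ∂[v_1,v_2,v_4] = [v_2,v_4] − [v_1,v_4] + [v_1,v_2].
This gives a 12×8 integer matrix of rank 7; reducing to Smith normal form yields diagonal entries (1,1,1,1,1,1,1).

Now H_k = ker ∂_k / im ∂_{k+1}, so:

  H_0: rank C_0 − rank ∂_1 = 6 − 5 = 1, and the invariant factors of ∂_1 are all 1, so H_0 ≅ Z.
  H_1: rank ker ∂_1 − rank ∂_2 = (12 − 5) − 7 = 0, and the invariant factors of ∂_2 are all 1, so H_1 ≅ 0.
  H_2: rank ker ∂_2 − rank ∂_3 = (8 − 7) − 0 = 1, and there is no ∂_3, so H_2 ≅ Z.

(K is a triangulation of the 2-sphere S^2.)

H_0 ≅ Z,  H_1 = 0,  H_2 ≅ Z.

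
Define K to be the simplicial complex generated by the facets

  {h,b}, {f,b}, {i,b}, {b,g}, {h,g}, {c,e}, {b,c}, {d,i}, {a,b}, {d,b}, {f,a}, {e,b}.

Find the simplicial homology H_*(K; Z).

H_0 ≅ Z,  H_1 ≅ Z^4.

Order the vertices as a < b < c < d < e < f < g < h < i. Listing each simplex with vertices in this order, K has dimension 1 with simplices:

  0-simplices (9): a, b, c, d, e, f, g, h, i
  1-simplices (12): ab, af, bc, bd, be, bf, bg, bh, bi, ce, di, gh

Hence C_0 ≅ Z^9, C_1 ≅ Z^12.

∂_1: C_1 → C_0 is given by ∂[p,q] = [q] − [p].
The 9×12 boundary matrix has rank 8 and Smith normal form diag(1,1,1,1,1,1,1,1).

Now H_k = ker ∂_k / im ∂_{k+1}, so:

  H_0: rank C_0 − rank ∂_1 = 9 − 8 = 1, and the invariant factors of ∂_1 are all 1, so H_0 = Z.
  H_1: rank ker ∂_1 − rank ∂_2 = (12 − 8) − 0 = 4, and there is no ∂_2, so H_1 = Z^4.

(K is a triangulation of a wedge of 4 circles.)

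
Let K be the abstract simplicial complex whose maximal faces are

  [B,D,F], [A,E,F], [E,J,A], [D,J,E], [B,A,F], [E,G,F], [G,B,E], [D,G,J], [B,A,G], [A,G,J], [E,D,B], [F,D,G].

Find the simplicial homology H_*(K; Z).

H_0 ≅ Z,  H_1 ≅ Z/2,  H_2 = 0.

Take the total order A < B < D < E < F < G < J on the vertex set. Then K (dimension 2) consists of the simplices:

  0-simplices (7): A, B, D, E, F, G, J
  1-simplices (18): AB, AE, AF, AG, AJ, BD, BE, BF, BG, DE, DF, DG, DJ, EF, EG, EJ, FG, GJ
  2-simplices (12): ABF, ABG, AEF, AEJ, AGJ, BDE, BDF, BEG, DEJ, DFG, DGJ, EFG

so the chain groups are C_0 ≅ Z^7, C_1 ≅ Z^18, C_2 ≅ Z^12.

∂_1: C_1 → C_0 is given by ∂[p,q] = [q] − [p]. For instance
  ∂FG = G − F.
The resulting 7×18 matrix has rank 6, and its Smith normal form has invariant factors (1,1,1,1,1,1).

Boundary ∂_2: C_2 → C_1 maps a triangle to the signed sum of its edges. For instance
  ∂DFG = FG − DG + DF,
  ∂AEF = EF − AF + AE.
The resulting 18×12 matrix has rank 12, and its Smith normal form has invariant factors (1,1,1,1,1,1,1,1,1,1,1,2).

Now H_k = ker ∂_k / im ∂_{k+1}, so:

  H_0: rank C_0 − rank ∂_1 = 7 − 6 = 1, and the invariant factors of ∂_1 are all 1, so H_0 = Z.
  H_1: rank ker ∂_1 − rank ∂_2 = (18 − 6) − 12 = 0, and ∂_2 has invariant factor 2 > 1, so H_1 = Z/2.
  H_2: rank ker ∂_2 − rank ∂_3 = (12 − 12) − 0 = 0, and there is no ∂_3, so H_2 = 0.

As a check, the Euler characteristic is 7 − 18 + 12 = 1, which agrees with 1 − 0 + 0 = 1.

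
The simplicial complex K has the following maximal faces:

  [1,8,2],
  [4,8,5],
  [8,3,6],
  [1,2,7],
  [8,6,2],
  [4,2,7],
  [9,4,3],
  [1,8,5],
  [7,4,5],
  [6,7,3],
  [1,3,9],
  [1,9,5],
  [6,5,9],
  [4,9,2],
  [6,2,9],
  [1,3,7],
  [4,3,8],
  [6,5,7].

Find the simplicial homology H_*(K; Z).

H_0 = Z,  H_1 = Z^2,  H_2 = Z.

Fix the vertex order 1 < 2 < 3 < 4 < 5 < 6 < 7 < 8 < 9 and write every simplex with vertices in increasing order. Then dim K = 2 and the simplices of K are:

  0-simplices (9): [1], [2], [3], [4], [5], [6], [7], [8], [9]
  1-simplices (27): (27 of them)
  2-simplices (18): [1,2,7], [1,2,8], [1,3,7], [1,3,9], [1,5,8], [1,5,9], [2,4,7], [2,4,9], [2,6,8], [2,6,9], [3,4,8], [3,4,9], [3,6,7], [3,6,8], [4,5,7], [4,5,8], [5,6,7], [5,6,9]

giving chain groups C_0 ≅ Z^9, C_1 ≅ Z^27, C_2 ≅ Z^18.

∂_1: C_1 → C_0 sends each edge [p,q] (with p < q) to q − p.
This gives a 9×27 integer matrix of rank 8; reducing to Smith normal form yields diagonal entries (1,1,1,1,1,1,1,1).

The boundary map ∂_2: C_2 → C_1 maps a triangle to the signed sum of its edges. For instance
  ∂[2,6,8] = [6,8] − [2,8] + [2,6],
  ∂[1,5,8] = [5,8] − [1,8] + [1,5].
As a 27×18 matrix over Z this has rank 17, with invariant factors (1,1,1,1,1,1,1,1,1,1,1,1,1,1,1,1,1).

Now H_k = ker ∂_k / im ∂_{k+1}, so:

  H_0: rank C_0 − rank ∂_1 = 9 − 8 = 1, and the invariant factors of ∂_1 are all 1, so H_0 ≅ Z.
  H_1: rank ker ∂_1 − rank ∂_2 = (27 − 8) − 17 = 2, and the invariant factors of ∂_2 are all 1, so H_1 ≅ Z^2.
  H_2: rank ker ∂_2 − rank ∂_3 = (18 − 17) − 0 = 1, and there is no ∂_3, so H_2 ≅ Z.

(K is a triangulation of the torus T^2.)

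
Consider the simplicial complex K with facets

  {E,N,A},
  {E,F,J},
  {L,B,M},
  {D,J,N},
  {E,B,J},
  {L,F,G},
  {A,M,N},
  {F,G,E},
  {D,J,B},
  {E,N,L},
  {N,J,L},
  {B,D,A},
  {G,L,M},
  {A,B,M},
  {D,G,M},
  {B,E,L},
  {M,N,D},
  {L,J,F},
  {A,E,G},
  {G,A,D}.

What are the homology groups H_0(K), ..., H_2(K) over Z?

H_0 = Z,  H_1 = Z ⊕ Z/2,  H_2 = 0.

K has 10 vertices, 30 edges, 20 triangles.
rank ∂_0 = 0, rank ∂_1 = 9 ⇒ b_0 = 10 − 0 − 9 = 1; all invariant factors of ∂_1 are 1 so no torsion. So H_0 = Z.
rank ∂_1 = 9, rank ∂_2 = 20 ⇒ b_1 = 30 − 9 − 20 = 1; ∂_2 has invariant factor(s) [2] giving torsion. So H_1 = Z ⊕ Z/2.
rank ∂_2 = 20, rank ∂_3 = 0 ⇒ b_2 = 20 − 20 − 0 = 0. So H_2 = 0.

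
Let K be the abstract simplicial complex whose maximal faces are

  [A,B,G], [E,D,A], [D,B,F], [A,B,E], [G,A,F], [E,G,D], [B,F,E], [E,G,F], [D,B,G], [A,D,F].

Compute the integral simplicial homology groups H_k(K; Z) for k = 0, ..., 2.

H_0 ≅ Z,  H_1 ≅ Z/2,  H_2 = 0.

K has 6 vertices, 15 edges, 10 triangles.
rank ∂_0 = 0, rank ∂_1 = 5 ⇒ b_0 = 6 − 0 − 5 = 1; all invariant factors of ∂_1 are 1 so no torsion. So H_0 ≅ Z.
rank ∂_1 = 5, rank ∂_2 = 10 ⇒ b_1 = 15 − 5 − 10 = 0; ∂_2 has invariant factor(s) [2] giving torsion. So H_1 ≅ Z/2.
rank ∂_2 = 10, rank ∂_3 = 0 ⇒ b_2 = 10 − 10 − 0 = 0. So H_2 ≅ 0.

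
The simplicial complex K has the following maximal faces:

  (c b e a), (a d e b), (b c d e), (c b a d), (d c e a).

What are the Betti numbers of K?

b_0 = 1, b_1 = 0, b_2 = 0, b_3 = 1.

Take the total order a < b < c < d < e on the vertex set. Then K (dimension 3) consists of the simplices:

  0-simplices (5): a, b, c, d, e
  1-simplices (10): ab, ac, ad, ae, bc, bd, be, cd, ce, de
  2-simplices (10): abc, abd, abe, acd, ace, ade, bcd, bce, bde, cde
  3-simplices (5): abcd, abce, abde, acde, bcde

so the chain groups are C_0 ≅ Z^5, C_1 ≅ Z^10, C_2 ≅ Z^10, C_3 ≅ Z^5.

∂_1: C_1 → C_0 is given by ∂[p,q] = [q] − [p]. For instance
  ∂bc = c − b.
The 5×10 boundary matrix has rank 4 and Smith normal form diag(1,1,1,1).

Boundary ∂_2: C_2 → C_1 acts by ∂[p,q,r] = [q,r] − [p,r] + [p,q]. For instance
  ∂acd = cd − ad + ac,
  ∂abe = be − ae + ab.
The 10×10 boundary matrix has rank 6 and Smith normal form diag(1,1,1,1,1,1).

The boundary map ∂_3: C_3 → C_2 sends each 3-simplex σ to the alternating sum Σ_i (−1)^i (σ with its i-th vertex removed). For instance
  ∂abce = bce − ace + abe − abc,
  ∂acde = cde − ade + ace − acd.
The 10×5 boundary matrix has rank 4 and Smith normal form diag(1,1,1,1).

Computing H_k = (kernel of ∂_k) / (image of ∂_{k+1}):

  H_0: rank C_0 − rank ∂_1 = 5 − 4 = 1, and the invariant factors of ∂_1 are all 1, so H_0 = Z.
  H_1: rank ker ∂_1 − rank ∂_2 = (10 − 4) − 6 = 0, and the invariant factors of ∂_2 are all 1, so H_1 = 0.
  H_2: rank ker ∂_2 − rank ∂_3 = (10 − 6) − 4 = 0, and the invariant factors of ∂_3 are all 1, so H_2 = 0.
  H_3: rank ker ∂_3 − rank ∂_4 = (5 − 4) − 0 = 1, and there is no ∂_4, so H_3 = Z.

Hence the Betti numbers are b_0 = 1, b_1 = 0, b_2 = 0, b_3 = 1.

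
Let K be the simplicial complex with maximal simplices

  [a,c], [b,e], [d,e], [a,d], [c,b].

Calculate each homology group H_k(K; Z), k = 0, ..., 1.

H_0 ≅ Z,  H_1 ≅ Z.

Order the vertices as a < b < c < d < e. Listing each simplex with vertices in this order, K has dimension 1 with simplices:

  0-simplices (5): a, b, c, d, e
  1-simplices (5): ac, ad, bc, be, de

Hence C_0 ≅ Z^5, C_1 ≅ Z^5.

The boundary map ∂_1: C_1 → C_0 is given by ∂[p,q] = [q] − [p]. For instance
  ∂bc = c − b.
The resulting 5×5 matrix has rank 4, and its Smith normal form has invariant factors (1,1,1,1).

Reading off H_k = ker ∂_k / im ∂_{k+1}:

  H_0: rank C_0 − rank ∂_1 = 5 − 4 = 1, and the invariant factors of ∂_1 are all 1, so H_0 ≅ Z.
  H_1: rank ker ∂_1 − rank ∂_2 = (5 − 4) − 0 = 1, and there is no ∂_2, so H_1 ≅ Z.

(K is a triangulation of the circle S^1.)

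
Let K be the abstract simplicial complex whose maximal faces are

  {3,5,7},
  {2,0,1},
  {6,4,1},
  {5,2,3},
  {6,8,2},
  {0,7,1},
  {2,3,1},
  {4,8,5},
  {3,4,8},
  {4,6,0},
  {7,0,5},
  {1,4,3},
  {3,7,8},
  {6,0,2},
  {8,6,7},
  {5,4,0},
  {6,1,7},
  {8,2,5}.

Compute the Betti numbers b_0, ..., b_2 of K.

b_0 = 1, b_1 = 1, b_2 = 0.

We work with the vertex ordering 0 < 1 < 2 < 3 < 4 < 5 < 6 < 7 < 8. The simplices of K, each written with vertices in increasing order, are:

  0-simplices (9): [0], [1], [2], [3], [4], [5], [6], [7], [8]
  1-simplices (27): (27 of them)
  2-simplices (18): [0,1,2], [0,1,7], [0,2,6], [0,4,5], [0,4,6], [0,5,7], [1,2,3], [1,3,4], [1,4,6], [1,6,7], [2,3,5], [2,5,8], [2,6,8], [3,4,8], [3,5,7], [3,7,8], [4,5,8], [6,7,8]

so the chain groups are C_0 ≅ Z^9, C_1 ≅ Z^27, C_2 ≅ Z^18.

The boundary map ∂_1: C_1 → C_0 maps an edge to its endpoints' difference, ∂[p,q] = q − p.
As a 9×27 matrix over Z this has rank 8, with invariant factors (1,1,1,1,1,1,1,1).

∂_2: C_2 → C_1 sends each 2-simplex [p,q,r] to [q,r] − [p,r] + [p,q]. For instance
  ∂[4,5,8] = [5,8] − [4,8] + [4,5],
  ∂[2,6,8] = [6,8] − [2,8] + [2,6].
The 27×18 boundary matrix has rank 18 and Smith normal form diag(1,1,1,1,1,1,1,1,1,1,1,1,1,1,1,1,1,2).

From H_k ≅ ker(∂_k) / im(∂_{k+1}) we obtain:

  H_0: rank C_0 − rank ∂_1 = 9 − 8 = 1, and the invariant factors of ∂_1 are all 1, so H_0 ≅ Z.
  H_1: rank ker ∂_1 − rank ∂_2 = (27 − 8) − 18 = 1, and ∂_2 has invariant factor 2 > 1, so H_1 ≅ Z ⊕ Z_2.
  H_2: rank ker ∂_2 − rank ∂_3 = (18 − 18) − 0 = 0, and there is no ∂_3, so H_2 ≅ 0.

As a check, the Euler characteristic is 9 − 27 + 18 = 0, which agrees with 1 − 1 + 0 = 0.

Hence the Betti numbers are b_0 = 1, b_1 = 1, b_2 = 0.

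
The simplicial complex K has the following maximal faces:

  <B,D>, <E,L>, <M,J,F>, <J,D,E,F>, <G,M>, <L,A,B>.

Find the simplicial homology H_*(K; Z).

H_0 = Z,  H_1 = Z,  H_2 = 0,  H_3 = 0.

Fix the vertex order A < B < D < E < F < G < J < L < M and write every simplex with vertices in increasing order. Then dim K = 3 and the simplices of K are:

  0-simplices (9): A, B, D, E, F, G, J, L, M
  1-simplices (14): AB, AL, BD, BL, DE, DF, DJ, EF, EJ, EL, FJ, FM, GM, JM
  2-simplices (6): ABL, DEF, DEJ, DFJ, EFJ, FJM
  3-simplices (1): DEFJ

giving chain groups C_0 ≅ Z^9, C_1 ≅ Z^14, C_2 ≅ Z^6, C_3 ≅ Z^1.

The boundary map ∂_1: C_1 → C_0 is given by ∂[p,q] = [q] − [p]. For instance
  ∂EF = F − E.
The resulting 9×14 matrix has rank 8, and its Smith normal form has invariant factors (1,1,1,1,1,1,1,1).

Boundary ∂_2: C_2 → C_1 acts by ∂[p,q,r] = [q,r] − [p,r] + [p,q]. For instance
  ∂DEJ = EJ − DJ + DE,
  ∂EFJ = FJ − EJ + EF.
This gives a 14×6 integer matrix of rank 5; reducing to Smith normal form yields diagonal entries (1,1,1,1,1).

The boundary map ∂_3: C_3 → C_2 sends each 3-simplex σ to the alternating sum Σ_i (−1)^i (σ with its i-th vertex removed). For instance
  ∂DEFJ = EFJ − DFJ + DEJ − DEF.
The 6×1 boundary matrix has rank 1 and Smith normal form diag(1).

Reading off H_k = ker ∂_k / im ∂_{k+1}:

  H_0: rank C_0 − rank ∂_1 = 9 − 8 = 1, and the invariant factors of ∂_1 are all 1, so H_0 ≅ Z.
  H_1: rank ker ∂_1 − rank ∂_2 = (14 − 8) − 5 = 1, and the invariant factors of ∂_2 are all 1, so H_1 ≅ Z.
  H_2: rank ker ∂_2 − rank ∂_3 = (6 − 5) − 1 = 0, and the invariant factors of ∂_3 are all 1, so H_2 ≅ 0.
  H_3: rank ker ∂_3 − rank ∂_4 = (1 − 1) − 0 = 0, and there is no ∂_4, so H_3 ≅ 0.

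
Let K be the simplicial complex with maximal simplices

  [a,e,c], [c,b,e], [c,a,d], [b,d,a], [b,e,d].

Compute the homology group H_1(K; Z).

Take the total order a < b < c < d < e on the vertex set. Then K (dimension 2) consists of the simplices:

  0-simplices (5): a, b, c, d, e
  1-simplices (10): ab, ac, ad, ae, bc, bd, be, cd, ce, de
  2-simplices (5): abd, acd, ace, bce, bde

giving chain groups C_0 ≅ Z^5, C_1 ≅ Z^10, C_2 ≅ Z^5.

The boundary map ∂_1: C_1 → C_0 maps an edge to its endpoints' difference, ∂[p,q] = q − p. For instance
  ∂ce = e − c.
The resulting 5×10 matrix has rank 4, and its Smith normal form has invariant factors (1,1,1,1).

The boundary map ∂_2: C_2 → C_1 maps a triangle to the signed sum of its edges. For instance
  ∂ace = ce − ae + ac,
  ∂bce = ce − be + bc.
As a 10×5 matrix over Z this has rank 5, with invariant factors (1,1,1,1,1).

Reading off H_k = ker ∂_k / im ∂_{k+1}:

  H_1: rank ker ∂_1 − rank ∂_2 = (10 − 4) − 5 = 1, and the invariant factors of ∂_2 are all 1, so H_1 ≅ Z.

H_1 ≅ Z.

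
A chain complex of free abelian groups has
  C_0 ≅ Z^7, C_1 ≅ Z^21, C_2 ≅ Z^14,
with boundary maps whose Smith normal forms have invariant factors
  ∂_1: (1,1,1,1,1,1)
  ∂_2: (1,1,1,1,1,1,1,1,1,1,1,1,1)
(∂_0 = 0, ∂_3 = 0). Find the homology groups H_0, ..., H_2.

H_0: b_0 = 7 − 0 − 6 = 1; torsion from ∂_1 factors > 1: none. So H_0 = Z.
H_1: b_1 = 21 − 6 − 13 = 2; torsion from ∂_2 factors > 1: none. So H_1 = Z^2.
H_2: b_2 = 14 − 13 − 0 = 1; torsion from ∂_3 factors > 1: none. So H_2 = Z.

H_0 = Z,  H_1 = Z^2,  H_2 = Z.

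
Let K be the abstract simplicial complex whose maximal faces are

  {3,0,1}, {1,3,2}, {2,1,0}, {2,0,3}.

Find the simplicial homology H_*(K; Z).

H_0 = Z,  H_1 = 0,  H_2 = Z.

Order the vertices as 0 < 1 < 2 < 3. Listing each simplex with vertices in this order, K has dimension 2 with simplices:

  0-simplices (4): [0], [1], [2], [3]
  1-simplices (6): [0,1], [0,2], [0,3], [1,2], [1,3], [2,3]
  2-simplices (4): [0,1,2], [0,1,3], [0,2,3], [1,2,3]

Hence C_0 ≅ Z^4, C_1 ≅ Z^6, C_2 ≅ Z^4.

The boundary map ∂_1: C_1 → C_0 sends each edge [p,q] (with p < q) to q − p. For instance
  ∂[2,3] = [3] − [2].
The 4×6 boundary matrix has rank 3 and Smith normal form diag(1,1,1).

∂_2: C_2 → C_1 sends each 2-simplex [p,q,r] to [q,r] − [p,r] + [p,q]. For instance
  ∂[1,2,3] = [2,3] − [1,3] + [1,2],
  ∂[0,1,3] = [1,3] − [0,3] + [0,1].
The 6×4 boundary matrix has rank 3 and Smith normal form diag(1,1,1).

Reading off H_k = ker ∂_k / im ∂_{k+1}:

  H_0: rank C_0 − rank ∂_1 = 4 − 3 = 1, and the invariant factors of ∂_1 are all 1, so H_0 ≅ Z.
  H_1: rank ker ∂_1 − rank ∂_2 = (6 − 3) − 3 = 0, and the invariant factors of ∂_2 are all 1, so H_1 ≅ 0.
  H_2: rank ker ∂_2 − rank ∂_3 = (4 − 3) − 0 = 1, and there is no ∂_3, so H_2 ≅ Z.

As a check, the Euler characteristic is 4 − 6 + 4 = 2, which agrees with 1 − 0 + 1 = 2.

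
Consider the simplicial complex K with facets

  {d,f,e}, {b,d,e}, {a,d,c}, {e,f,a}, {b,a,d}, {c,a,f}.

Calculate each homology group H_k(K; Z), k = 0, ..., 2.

K has 6 vertices, 12 edges, 6 triangles.
rank ∂_0 = 0, rank ∂_1 = 5 ⇒ b_0 = 6 − 0 − 5 = 1; all invariant factors of ∂_1 are 1 so no torsion. So H_0 = Z.
rank ∂_1 = 5, rank ∂_2 = 6 ⇒ b_1 = 12 − 5 − 6 = 1; all invariant factors of ∂_2 are 1 so no torsion. So H_1 = Z.
rank ∂_2 = 6, rank ∂_3 = 0 ⇒ b_2 = 6 − 6 − 0 = 0. So H_2 = 0.

H_0 = Z,  H_1 = Z,  H_2 = 0.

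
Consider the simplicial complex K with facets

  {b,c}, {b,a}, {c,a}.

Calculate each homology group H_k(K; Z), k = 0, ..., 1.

Take the total order a < b < c on the vertex set. Then K (dimension 1) consists of the simplices:

  0-simplices (3): a, b, c
  1-simplices (3): ab, ac, bc

Hence C_0 ≅ Z^3, C_1 ≅ Z^3.

∂_1: C_1 → C_0 sends each edge [p,q] (with p < q) to q − p.
This gives a 3×3 integer matrix of rank 2; reducing to Smith normal form yields diagonal entries (1,1).

From H_k ≅ ker(∂_k) / im(∂_{k+1}) we obtain:

  H_0: rank C_0 − rank ∂_1 = 3 − 2 = 1, and the invariant factors of ∂_1 are all 1, so H_0 = Z.
  H_1: rank ker ∂_1 − rank ∂_2 = (3 − 2) − 0 = 1, and there is no ∂_2, so H_1 = Z.

H_0 = Z,  H_1 = Z.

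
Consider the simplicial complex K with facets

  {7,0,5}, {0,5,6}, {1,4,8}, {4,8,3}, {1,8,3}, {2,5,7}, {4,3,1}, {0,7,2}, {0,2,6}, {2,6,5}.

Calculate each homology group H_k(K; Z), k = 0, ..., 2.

H_0 ≅ Z^2,  H_1 = 0,  H_2 ≅ Z^2.

We work with the vertex ordering 0 < 1 < 2 < 3 < 4 < 5 < 6 < 7 < 8. The simplices of K, each written with vertices in increasing order, are:

  0-simplices (9): [0], [1], [2], [3], [4], [5], [6], [7], [8]
  1-simplices (15): [0,2], [0,5], [0,6], [0,7], [1,3], [1,4], [1,8], [2,5], [2,6], [2,7], [3,4], [3,8], [4,8], [5,6], [5,7]
  2-simplices (10): [0,2,6], [0,2,7], [0,5,6], [0,5,7], [1,3,4], [1,3,8], [1,4,8], [2,5,6], [2,5,7], [3,4,8]

so the chain groups are C_0 ≅ Z^9, C_1 ≅ Z^15, C_2 ≅ Z^10.

The boundary map ∂_1: C_1 → C_0 maps an edge to its endpoints' difference, ∂[p,q] = q − p. For instance
  ∂[0,7] = [7] − [0].
The 9×15 boundary matrix has rank 7 and Smith normal form diag(1,1,1,1,1,1,1).

Boundary ∂_2: C_2 → C_1 maps a triangle to the signed sum of its edges. For instance
  ∂[3,4,8] = [4,8] − [3,8] + [3,4],
  ∂[1,4,8] = [4,8] − [1,8] + [1,4].
This gives a 15×10 integer matrix of rank 8; reducing to Smith normal form yields diagonal entries (1,1,1,1,1,1,1,1).

Computing H_k = (kernel of ∂_k) / (image of ∂_{k+1}):

  H_0: rank C_0 − rank ∂_1 = 9 − 7 = 2, and the invariant factors of ∂_1 are all 1, so H_0 ≅ Z^2.
  H_1: rank ker ∂_1 − rank ∂_2 = (15 − 7) − 8 = 0, and the invariant factors of ∂_2 are all 1, so H_1 ≅ 0.
  H_2: rank ker ∂_2 − rank ∂_3 = (10 − 8) − 0 = 2, and there is no ∂_3, so H_2 ≅ Z^2.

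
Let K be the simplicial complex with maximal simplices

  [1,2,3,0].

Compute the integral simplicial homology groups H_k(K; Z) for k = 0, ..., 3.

H_0 ≅ Z,  H_1 = 0,  H_2 = 0,  H_3 = 0.

Order the vertices as 0 < 1 < 2 < 3. Listing each simplex with vertices in this order, K has dimension 3 with simplices:

  0-simplices (4): [0], [1], [2], [3]
  1-simplices (6): [0,1], [0,2], [0,3], [1,2], [1,3], [2,3]
  2-simplices (4): [0,1,2], [0,1,3], [0,2,3], [1,2,3]
  3-simplices (1): [0,1,2,3]

Hence C_0 ≅ Z^4, C_1 ≅ Z^6, C_2 ≅ Z^4, C_3 ≅ Z^1.

∂_1: C_1 → C_0 maps an edge to its endpoints' difference, ∂[p,q] = q − p. For instance
  ∂[1,3] = [3] − [1].
The 4×6 boundary matrix has rank 3 and Smith normal form diag(1,1,1).

The boundary map ∂_2: C_2 → C_1 sends each 2-simplex [p,q,r] to [q,r] − [p,r] + [p,q]. For instance
  ∂[0,1,3] = [1,3] − [0,3] + [0,1],
  ∂[0,2,3] = [2,3] − [0,3] + [0,2].
This gives a 6×4 integer matrix of rank 3; reducing to Smith normal form yields diagonal entries (1,1,1).

The boundary map ∂_3: C_3 → C_2 sends each 3-simplex σ to the alternating sum Σ_i (−1)^i (σ with its i-th vertex removed). For instance
  ∂[0,1,2,3] = [1,2,3] − [0,2,3] + [0,1,3] − [0,1,2].
This gives a 4×1 integer matrix of rank 1; reducing to Smith normal form yields diagonal entries (1).

From H_k ≅ ker(∂_k) / im(∂_{k+1}) we obtain:

  H_0: rank C_0 − rank ∂_1 = 4 − 3 = 1, and the invariant factors of ∂_1 are all 1, so H_0 = Z.
  H_1: rank ker ∂_1 − rank ∂_2 = (6 − 3) − 3 = 0, and the invariant factors of ∂_2 are all 1, so H_1 = 0.
  H_2: rank ker ∂_2 − rank ∂_3 = (4 − 3) − 1 = 0, and the invariant factors of ∂_3 are all 1, so H_2 = 0.
  H_3: rank ker ∂_3 − rank ∂_4 = (1 − 1) − 0 = 0, and there is no ∂_4, so H_3 = 0.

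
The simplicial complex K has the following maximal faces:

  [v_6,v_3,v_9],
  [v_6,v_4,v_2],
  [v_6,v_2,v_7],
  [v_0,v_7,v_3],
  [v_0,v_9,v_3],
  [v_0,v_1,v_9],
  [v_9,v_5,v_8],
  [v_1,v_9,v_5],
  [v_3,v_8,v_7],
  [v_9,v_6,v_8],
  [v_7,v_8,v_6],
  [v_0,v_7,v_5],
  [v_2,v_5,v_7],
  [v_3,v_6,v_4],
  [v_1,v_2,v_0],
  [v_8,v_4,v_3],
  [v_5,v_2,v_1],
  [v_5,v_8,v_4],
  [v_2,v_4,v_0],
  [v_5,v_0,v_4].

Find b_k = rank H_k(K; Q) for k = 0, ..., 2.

Take the total order v_0 < v_1 < v_2 < v_3 < v_4 < v_5 < v_6 < v_7 < v_8 < v_9 on the vertex set. Then K (dimension 2) consists of the simplices:

  0-simplices (10): [v_0], [v_1], [v_2], [v_3], [v_4], [v_5], [v_6], [v_7], [v_8], [v_9]
  1-simplices (30): (30 of them)
  2-simplices (20): (20 of them)

so the chain groups are C_0 ≅ Z^10, C_1 ≅ Z^30, C_2 ≅ Z^20.

∂_1: C_1 → C_0 sends each edge [p,q] (with p < q) to q − p. For instance
  ∂[v_1,v_5] = [v_5] − [v_1].
This gives a 10×30 integer matrix of rank 9; reducing to Smith normal form yields diagonal entries (1,1,1,1,1,1,1,1,1).

∂_2: C_2 → C_1 acts by ∂[p,q,r] = [q,r] − [p,r] + [p,q]. For instance
  ∂[v_1,v_5,v_9] = [v_5,v_9] − [v_1,v_9] + [v_1,v_5],
  ∂[v_4,v_5,v_8] = [v_5,v_8] − [v_4,v_8] + [v_4,v_5].
The 30×20 boundary matrix has rank 20 and Smith normal form diag(1,1,1,1,1,1,1,1,1,1,1,1,1,1,1,1,1,1,1,2).

From H_k ≅ ker(∂_k) / im(∂_{k+1}) we obtain:

  H_0: rank C_0 − rank ∂_1 = 10 − 9 = 1, and the invariant factors of ∂_1 are all 1, so H_0 = Z.
  H_1: rank ker ∂_1 − rank ∂_2 = (30 − 9) − 20 = 1, and ∂_2 has invariant factor 2 > 1, so H_1 = Z × Z/2.
  H_2: rank ker ∂_2 − rank ∂_3 = (20 − 20) − 0 = 0, and there is no ∂_3, so H_2 = 0.

Hence the Betti numbers are b_0 = 1, b_1 = 1, b_2 = 0.

b_0 = 1, b_1 = 1, b_2 = 0.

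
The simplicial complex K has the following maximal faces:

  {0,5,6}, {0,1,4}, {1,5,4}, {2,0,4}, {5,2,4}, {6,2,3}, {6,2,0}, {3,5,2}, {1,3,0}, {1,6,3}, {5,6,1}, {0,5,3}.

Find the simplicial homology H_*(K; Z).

Order the vertices as 0 < 1 < 2 < 3 < 4 < 5 < 6. Listing each simplex with vertices in this order, K has dimension 2 with simplices:

  0-simplices (7): [0], [1], [2], [3], [4], [5], [6]
  1-simplices (18): [0,1], [0,2], [0,3], [0,4], [0,5], [0,6], [1,3], [1,4], [1,5], [1,6], [2,3], [2,4], [2,5], [2,6], [3,5], [3,6], [4,5], [5,6]
  2-simplices (12): [0,1,3], [0,1,4], [0,2,4], [0,2,6], [0,3,5], [0,5,6], [1,3,6], [1,4,5], [1,5,6], [2,3,5], [2,3,6], [2,4,5]

so the chain groups are C_0 ≅ Z^7, C_1 ≅ Z^18, C_2 ≅ Z^12.

Boundary ∂_1: C_1 → C_0 maps an edge to its endpoints' difference, ∂[p,q] = q − p.
The resulting 7×18 matrix has rank 6, and its Smith normal form has invariant factors (1,1,1,1,1,1).

∂_2: C_2 → C_1 acts by ∂[p,q,r] = [q,r] − [p,r] + [p,q]. For instance
  ∂[0,2,4] = [2,4] − [0,4] + [0,2],
  ∂[0,2,6] = [2,6] − [0,6] + [0,2].
This gives a 18×12 integer matrix of rank 12; reducing to Smith normal form yields diagonal entries (1,1,1,1,1,1,1,1,1,1,1,2).

From H_k ≅ ker(∂_k) / im(∂_{k+1}) we obtain:

  H_0: rank C_0 − rank ∂_1 = 7 − 6 = 1, and the invariant factors of ∂_1 are all 1, so H_0 = Z.
  H_1: rank ker ∂_1 − rank ∂_2 = (18 − 6) − 12 = 0, and ∂_2 has invariant factor 2 > 1, so H_1 = Z/2.
  H_2: rank ker ∂_2 − rank ∂_3 = (12 − 12) − 0 = 0, and there is no ∂_3, so H_2 = 0.

(K is a triangulation of the real projective plane RP^2.)

H_0 ≅ Z,  H_1 ≅ Z/2,  H_2 = 0.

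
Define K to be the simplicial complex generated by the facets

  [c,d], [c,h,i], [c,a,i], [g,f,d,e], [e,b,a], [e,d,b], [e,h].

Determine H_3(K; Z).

H_3 = 0.

Fix the vertex order a < b < c < d < e < f < g < h < i and write every simplex with vertices in increasing order. Then dim K = 3 and the simplices of K are:

  0-simplices (9): a, b, c, d, e, f, g, h, i
  1-simplices (17): ab, ac, ae, ai, bd, be, cd, ch, ci, de, df, dg, ef, eg, eh, fg, hi
  2-simplices (8): abe, aci, bde, chi, def, deg, dfg, efg
  3-simplices (1): defg

Hence C_0 ≅ Z^9, C_1 ≅ Z^17, C_2 ≅ Z^8, C_3 ≅ Z^1.

∂_1: C_1 → C_0 is given by ∂[p,q] = [q] − [p]. For instance
  ∂bd = d − b.
As a 9×17 matrix over Z this has rank 8, with invariant factors (1,1,1,1,1,1,1,1).

The boundary map ∂_2: C_2 → C_1 maps a triangle to the signed sum of its edges. For instance
  ∂def = ef − df + de,
  ∂deg = eg − dg + de.
This gives a 17×8 integer matrix of rank 7; reducing to Smith normal form yields diagonal entries (1,1,1,1,1,1,1).

∂_3: C_3 → C_2 sends each 3-simplex σ to the alternating sum Σ_i (−1)^i (σ with its i-th vertex removed). For instance
  ∂defg = efg − dfg + deg − def.
As a 8×1 matrix over Z this has rank 1, with invariant factors (1).

Computing H_k = (kernel of ∂_k) / (image of ∂_{k+1}):

  H_3: rank ker ∂_3 − rank ∂_4 = (1 − 1) − 0 = 0, and there is no ∂_4, so H_3 ≅ 0.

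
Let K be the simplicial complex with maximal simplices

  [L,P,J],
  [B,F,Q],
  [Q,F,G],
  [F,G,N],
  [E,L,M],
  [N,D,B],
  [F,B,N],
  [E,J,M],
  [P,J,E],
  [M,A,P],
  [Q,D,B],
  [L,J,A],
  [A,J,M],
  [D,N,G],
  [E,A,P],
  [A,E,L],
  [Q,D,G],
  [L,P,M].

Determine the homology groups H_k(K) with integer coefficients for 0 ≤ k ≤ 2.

H_0 = Z^2,  H_1 = Z/2,  H_2 = Z.

Take the total order A < B < D < E < F < G < J < L < M < N < P < Q on the vertex set. Then K (dimension 2) consists of the simplices:

  0-simplices (12): A, B, D, E, F, G, J, L, M, N, P, Q
  1-simplices (27): AE, AJ, AL, AM, AP, BD, BF, BN, BQ, DG, DN, DQ, EJ, EL, EM, EP, FG, FN, FQ, GN, GQ, JL, JM, JP, LM, LP, MP
  2-simplices (18): AEL, AEP, AJL, AJM, AMP, BDN, BDQ, BFN, BFQ, DGN, DGQ, EJM, EJP, ELM, FGN, FGQ, JLP, LMP

so the chain groups are C_0 ≅ Z^12, C_1 ≅ Z^27, C_2 ≅ Z^18.

The boundary map ∂_1: C_1 → C_0 sends each edge [p,q] (with p < q) to q − p.
As a 12×27 matrix over Z this has rank 10, with invariant factors (1,1,1,1,1,1,1,1,1,1).

Boundary ∂_2: C_2 → C_1 acts by ∂[p,q,r] = [q,r] − [p,r] + [p,q]. For instance
  ∂DGQ = GQ − DQ + DG,
  ∂EJM = JM − EM + EJ.
This gives a 27×18 integer matrix of rank 17; reducing to Smith normal form yields diagonal entries (1,1,1,1,1,1,1,1,1,1,1,1,1,1,1,1,2).

Reading off H_k = ker ∂_k / im ∂_{k+1}:

  H_0: rank C_0 − rank ∂_1 = 12 − 10 = 2, and the invariant factors of ∂_1 are all 1, so H_0 ≅ Z^2.
  H_1: rank ker ∂_1 − rank ∂_2 = (27 − 10) − 17 = 0, and ∂_2 has invariant factor 2 > 1, so H_1 ≅ Z/2.
  H_2: rank ker ∂_2 − rank ∂_3 = (18 − 17) − 0 = 1, and there is no ∂_3, so H_2 ≅ Z.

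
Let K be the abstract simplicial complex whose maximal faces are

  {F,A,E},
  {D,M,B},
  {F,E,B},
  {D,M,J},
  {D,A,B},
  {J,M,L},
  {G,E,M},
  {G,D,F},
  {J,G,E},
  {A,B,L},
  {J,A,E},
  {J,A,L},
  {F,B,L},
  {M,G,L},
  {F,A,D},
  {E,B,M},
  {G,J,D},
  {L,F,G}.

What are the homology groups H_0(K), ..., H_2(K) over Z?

Take the total order A < B < D < E < F < G < J < L < M on the vertex set. Then K (dimension 2) consists of the simplices:

  0-simplices (9): A, B, D, E, F, G, J, L, M
  1-simplices (27): AB, AD, AE, AF, AJ, AL, BD, BE, BF, BL, BM, DF, DG, DJ, DM, EF, EG, EJ, EM, FG, FL, GJ, GL, GM, JL, JM, LM
  2-simplices (18): ABD, ABL, ADF, AEF, AEJ, AJL, BDM, BEF, BEM, BFL, DFG, DGJ, DJM, EGJ, EGM, FGL, GLM, JLM

Hence C_0 ≅ Z^9, C_1 ≅ Z^27, C_2 ≅ Z^18.

The boundary map ∂_1: C_1 → C_0 sends each edge [p,q] (with p < q) to q − p.
The 9×27 boundary matrix has rank 8 and Smith normal form diag(1,1,1,1,1,1,1,1).

The boundary map ∂_2: C_2 → C_1 sends each 2-simplex [p,q,r] to [q,r] − [p,r] + [p,q]. For instance
  ∂DJM = JM − DM + DJ,
  ∂ABL = BL − AL + AB.
This gives a 27×18 integer matrix of rank 18; reducing to Smith normal form yields diagonal entries (1,1,1,1,1,1,1,1,1,1,1,1,1,1,1,1,1,2).

From H_k ≅ ker(∂_k) / im(∂_{k+1}) we obtain:

  H_0: rank C_0 − rank ∂_1 = 9 − 8 = 1, and the invariant factors of ∂_1 are all 1, so H_0 = Z.
  H_1: rank ker ∂_1 − rank ∂_2 = (27 − 8) − 18 = 1, and ∂_2 has invariant factor 2 > 1, so H_1 = Z ⊕ Z/2Z.
  H_2: rank ker ∂_2 − rank ∂_3 = (18 − 18) − 0 = 0, and there is no ∂_3, so H_2 = 0.

H_0 = Z,  H_1 = Z ⊕ Z/2Z,  H_2 = 0.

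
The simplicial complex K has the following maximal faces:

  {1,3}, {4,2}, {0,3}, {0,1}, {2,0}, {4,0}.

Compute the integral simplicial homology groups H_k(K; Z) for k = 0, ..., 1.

H_0 ≅ Z,  H_1 ≅ Z^2.

Take the total order 0 < 1 < 2 < 3 < 4 on the vertex set. Then K (dimension 1) consists of the simplices:

  0-simplices (5): [0], [1], [2], [3], [4]
  1-simplices (6): [0,1], [0,2], [0,3], [0,4], [1,3], [2,4]

giving chain groups C_0 ≅ Z^5, C_1 ≅ Z^6.

∂_1: C_1 → C_0 sends each edge [p,q] (with p < q) to q − p. For instance
  ∂[0,1] = [1] − [0].
This gives a 5×6 integer matrix of rank 4; reducing to Smith normal form yields diagonal entries (1,1,1,1).

Now H_k = ker ∂_k / im ∂_{k+1}, so:

  H_0: rank C_0 − rank ∂_1 = 5 − 4 = 1, and the invariant factors of ∂_1 are all 1, so H_0 = Z.
  H_1: rank ker ∂_1 − rank ∂_2 = (6 − 4) − 0 = 2, and there is no ∂_2, so H_1 = Z^2.

(K is a triangulation of a wedge of 2 circles.)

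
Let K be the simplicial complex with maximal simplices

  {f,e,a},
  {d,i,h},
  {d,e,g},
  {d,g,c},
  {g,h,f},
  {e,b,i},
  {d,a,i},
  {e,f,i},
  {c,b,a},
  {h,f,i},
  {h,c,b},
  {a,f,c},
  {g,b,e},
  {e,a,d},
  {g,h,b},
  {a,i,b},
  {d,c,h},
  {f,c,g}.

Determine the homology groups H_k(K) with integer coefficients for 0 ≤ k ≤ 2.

Order the vertices as a < b < c < d < e < f < g < h < i. Listing each simplex with vertices in this order, K has dimension 2 with simplices:

  0-simplices (9): a, b, c, d, e, f, g, h, i
  1-simplices (27): ab, ac, ad, ae, af, ai, bc, be, bg, bh, bi, cd, cf, cg, ch, de, dg, dh, di, ef, eg, ei, fg, fh, fi, gh, hi
  2-simplices (18): abc, abi, acf, ade, adi, aef, bch, beg, bei, bgh, cdg, cdh, cfg, deg, dhi, efi, fgh, fhi

so the chain groups are C_0 ≅ Z^9, C_1 ≅ Z^27, C_2 ≅ Z^18.

Boundary ∂_1: C_1 → C_0 is given by ∂[p,q] = [q] − [p]. For instance
  ∂gh = h − g.
This gives a 9×27 integer matrix of rank 8; reducing to Smith normal form yields diagonal entries (1,1,1,1,1,1,1,1).

Boundary ∂_2: C_2 → C_1 acts by ∂[p,q,r] = [q,r] − [p,r] + [p,q]. For instance
  ∂cdh = dh − ch + cd,
  ∂cdg = dg − cg + cd.
The resulting 27×18 matrix has rank 18, and its Smith normal form has invariant factors (1,1,1,1,1,1,1,1,1,1,1,1,1,1,1,1,1,2).

From H_k ≅ ker(∂_k) / im(∂_{k+1}) we obtain:

  H_0: rank C_0 − rank ∂_1 = 9 − 8 = 1, and the invariant factors of ∂_1 are all 1, so H_0 ≅ Z.
  H_1: rank ker ∂_1 − rank ∂_2 = (27 − 8) − 18 = 1, and ∂_2 has invariant factor 2 > 1, so H_1 ≅ Z ⊕ Z/2Z.
  H_2: rank ker ∂_2 − rank ∂_3 = (18 − 18) − 0 = 0, and there is no ∂_3, so H_2 ≅ 0.

(K is a triangulation of the Klein bottle.)

H_0 ≅ Z,  H_1 ≅ Z ⊕ Z/2Z,  H_2 = 0.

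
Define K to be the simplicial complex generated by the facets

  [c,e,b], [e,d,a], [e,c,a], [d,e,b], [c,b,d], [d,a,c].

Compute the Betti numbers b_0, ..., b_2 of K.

b_0 = 1, b_1 = 0, b_2 = 1.

We work with the vertex ordering a < b < c < d < e. The simplices of K, each written with vertices in increasing order, are:

  0-simplices (5): a, b, c, d, e
  1-simplices (9): ac, ad, ae, bc, bd, be, cd, ce, de
  2-simplices (6): acd, ace, ade, bcd, bce, bde

so the chain groups are C_0 ≅ Z^5, C_1 ≅ Z^9, C_2 ≅ Z^6.

Boundary ∂_1: C_1 → C_0 sends each edge [p,q] (with p < q) to q − p. For instance
  ∂de = e − d.
The 5×9 boundary matrix has rank 4 and Smith normal form diag(1,1,1,1).

∂_2: C_2 → C_1 sends each 2-simplex [p,q,r] to [q,r] − [p,r] + [p,q]. For instance
  ∂ace = ce − ae + ac,
  ∂bce = ce − be + bc.
As a 9×6 matrix over Z this has rank 5, with invariant factors (1,1,1,1,1).

Reading off H_k = ker ∂_k / im ∂_{k+1}:

  H_0: rank C_0 − rank ∂_1 = 5 − 4 = 1, and the invariant factors of ∂_1 are all 1, so H_0 ≅ Z.
  H_1: rank ker ∂_1 − rank ∂_2 = (9 − 4) − 5 = 0, and the invariant factors of ∂_2 are all 1, so H_1 ≅ 0.
  H_2: rank ker ∂_2 − rank ∂_3 = (6 − 5) − 0 = 1, and there is no ∂_3, so H_2 ≅ Z.

(K is a triangulation of the 2-sphere S^2.)

Hence the Betti numbers are b_0 = 1, b_1 = 0, b_2 = 1.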